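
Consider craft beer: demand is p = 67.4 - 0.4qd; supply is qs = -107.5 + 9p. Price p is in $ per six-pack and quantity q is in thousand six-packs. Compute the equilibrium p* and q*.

In direct form, qd = 168.5 - 2.5p.
At equilibrium qd = qs, so 168.5 - 2.5p = -107.5 + 9p; collecting terms, 276 = 11.5p and p* = 24.
From the demand curve, q* = 168.5 - 2.5(24) = 108.5.

p* = 24, q* = 108.5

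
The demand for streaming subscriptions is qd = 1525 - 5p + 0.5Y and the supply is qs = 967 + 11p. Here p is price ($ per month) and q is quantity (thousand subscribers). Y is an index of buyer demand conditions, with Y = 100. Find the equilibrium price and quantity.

p* = 38, q* = 1385

With Y = 100, demand is qd = 1575 - 5p.
At equilibrium qd = qs, so 1575 - 5p = 967 + 11p; collecting terms, 608 = 16p and p* = 38.
From the demand curve, q* = 1575 - 5(38) = 1385.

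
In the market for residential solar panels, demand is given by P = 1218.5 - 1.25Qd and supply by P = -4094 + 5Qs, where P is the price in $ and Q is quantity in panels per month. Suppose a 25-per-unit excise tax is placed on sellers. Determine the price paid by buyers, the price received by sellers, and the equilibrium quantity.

In direct form, Qd = 974.8 - 0.8P and Qs = 818.8 + 0.2P.
The tax drives a wedge P_b - P_s = 25. Substituting P_s = P_b - 25 into supply: Qs = 813.8 + 0.2P_b.
Market clearing requires 974.8 - 0.8P_b = 813.8 + 0.2P_b; hence 161 = P_b and P_b = 161.
So P_s = 136 and the quantity traded is Q = 974.8 - 0.8(161) = 846.

P_b = 161, P_s = 136, Q = 846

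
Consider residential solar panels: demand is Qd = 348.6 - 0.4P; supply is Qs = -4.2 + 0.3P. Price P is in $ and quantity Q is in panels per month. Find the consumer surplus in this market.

Consumer surplus = 27011.25

Set Qd = Qs: 348.6 - 0.4P = -4.2 + 0.3P, so 352.8 = 0.7P and P* = 504.
Substitute back: Q* = 348.6 - 0.4(504) = 147.
Demand choke price (Qd = 0): P = 348.6/0.4 = 871.5. Consumer surplus = ½ × (871.5 - 504) × 147 = 27011.25.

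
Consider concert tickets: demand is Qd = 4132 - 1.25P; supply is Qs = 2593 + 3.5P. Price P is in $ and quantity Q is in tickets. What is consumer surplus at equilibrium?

Consumer surplus = 5556211.6

Set Qd = Qs: 4132 - 1.25P = 2593 + 3.5P, so 1539 = 4.75P and P* = 324.
From the demand curve, Q* = 4132 - 1.25(324) = 3727.
Demand choke price (Qd = 0): P = 4132/1.25 = 3305.6. Consumer surplus = ½ × (3305.6 - 324) × 3727 = 5556211.6.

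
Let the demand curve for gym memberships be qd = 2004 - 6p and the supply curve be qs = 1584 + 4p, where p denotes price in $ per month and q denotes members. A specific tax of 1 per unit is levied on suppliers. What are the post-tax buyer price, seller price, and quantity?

p_b = 42.4, p_s = 41.4, q = 1749.6

With a tax of 1 on suppliers, they supply based on the net price p_s = p_b - 1, so qs = 1580 + 4p_b.
Equate demand and the shifted supply: 2004 - 6p_b = 1580 + 4p_b, giving 10p_b = 424, so p_b = 42.4.
Then p_s = 42.4 - 1 = 41.4 and q = 2004 - 6(42.4) = 1749.6.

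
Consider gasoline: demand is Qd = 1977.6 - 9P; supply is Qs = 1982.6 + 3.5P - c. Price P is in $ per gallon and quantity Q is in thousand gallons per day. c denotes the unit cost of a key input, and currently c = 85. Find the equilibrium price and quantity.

With c = 85, supply is Qs = 1897.6 + 3.5P.
Set Qd = Qs: 1977.6 - 9P = 1897.6 + 3.5P, so 80 = 12.5P and P* = 6.4.
Substitute back: Q* = 1977.6 - 9(6.4) = 1920.

P* = 6.4, Q* = 1920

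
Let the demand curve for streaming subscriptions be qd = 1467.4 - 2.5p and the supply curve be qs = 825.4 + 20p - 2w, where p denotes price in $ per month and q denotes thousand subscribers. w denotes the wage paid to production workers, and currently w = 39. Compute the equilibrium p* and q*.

p* = 32, q* = 1387.4

With w = 39, supply is qs = 747.4 + 20p.
Set qd = qs: 1467.4 - 2.5p = 747.4 + 20p, so 720 = 22.5p and p* = 32.
Substitute back: q* = 1467.4 - 2.5(32) = 1387.4.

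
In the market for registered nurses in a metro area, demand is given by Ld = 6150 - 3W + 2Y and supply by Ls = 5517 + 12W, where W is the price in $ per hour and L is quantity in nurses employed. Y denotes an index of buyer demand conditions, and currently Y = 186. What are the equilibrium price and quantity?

With Y = 186, demand is Ld = 6522 - 3W.
Set Ld = Ls: 6522 - 3W = 5517 + 12W, so 1005 = 15W and W* = 67.
Plugging W* into demand: L* = 6522 - 3(67) = 6321.

W* = 67, L* = 6321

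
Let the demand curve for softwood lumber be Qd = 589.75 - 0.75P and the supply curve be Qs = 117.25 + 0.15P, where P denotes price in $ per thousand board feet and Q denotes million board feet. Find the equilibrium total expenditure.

The market clears where 589.75 - 0.75P = 117.25 + 0.15P. Rearranging, 0.9P = 472.5, hence P* = 525.
Then Q* = 589.75 - 0.75(525) = 196.
Total expenditure = P* × Q* = 525 × 196 = 102900.

Total expenditure = 102900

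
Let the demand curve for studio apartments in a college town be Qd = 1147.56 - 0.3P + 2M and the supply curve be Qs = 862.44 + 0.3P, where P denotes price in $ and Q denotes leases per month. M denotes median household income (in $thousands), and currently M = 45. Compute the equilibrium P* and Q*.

P* = 625.2, Q* = 1050

With M = 45, demand is Qd = 1237.56 - 0.3P.
Set Qd = Qs: 1237.56 - 0.3P = 862.44 + 0.3P, so 375.12 = 0.6P and P* = 625.2.
From the demand curve, Q* = 1237.56 - 0.3(625.2) = 1050.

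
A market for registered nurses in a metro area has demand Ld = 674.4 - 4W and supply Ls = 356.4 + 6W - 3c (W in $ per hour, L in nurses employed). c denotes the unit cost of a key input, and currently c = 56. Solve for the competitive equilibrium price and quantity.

W* = 48.6, L* = 480

With c = 56, supply is Ls = 188.4 + 6W.
Set Ld = Ls: 674.4 - 4W = 188.4 + 6W, so 486 = 10W and W* = 48.6.
Plugging W* into demand: L* = 674.4 - 4(48.6) = 480.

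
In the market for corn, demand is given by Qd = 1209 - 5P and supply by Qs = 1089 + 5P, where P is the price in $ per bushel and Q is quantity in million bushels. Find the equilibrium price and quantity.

Equating demand and supply, 1209 - 5P = 1089 + 5P gives 10P = 120, so P* = 12.
Then Q* = 1209 - 5(12) = 1149.

P* = 12, Q* = 1149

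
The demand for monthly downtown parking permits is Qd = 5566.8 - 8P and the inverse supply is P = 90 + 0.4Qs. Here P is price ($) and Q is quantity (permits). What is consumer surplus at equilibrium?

Consumer surplus = 83232.25

Inverting to quantity form: Qs = -225 + 2.5P.
The market clears where 5566.8 - 8P = -225 + 2.5P. Rearranging, 10.5P = 5791.8, hence P* = 551.6.
Then Q* = 5566.8 - 8(551.6) = 1154.
Demand choke price (Qd = 0): P = 5566.8/8 = 695.85. Consumer surplus = ½ × (695.85 - 551.6) × 1154 = 83232.25.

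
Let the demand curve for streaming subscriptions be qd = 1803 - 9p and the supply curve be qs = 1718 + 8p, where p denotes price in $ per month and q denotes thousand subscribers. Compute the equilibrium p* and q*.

Equating demand and supply, 1803 - 9p = 1718 + 8p gives 17p = 85, so p* = 5.
Plugging p* into demand: q* = 1803 - 9(5) = 1758.

p* = 5, q* = 1758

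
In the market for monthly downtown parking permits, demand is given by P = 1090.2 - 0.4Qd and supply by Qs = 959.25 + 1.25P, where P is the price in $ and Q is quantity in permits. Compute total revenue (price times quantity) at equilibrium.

Solving each curve for Q: Qd = 2725.5 - 2.5P.
At equilibrium Qd = Qs, so 2725.5 - 2.5P = 959.25 + 1.25P; collecting terms, 1766.25 = 3.75P and P* = 471.
From the demand curve, Q* = 2725.5 - 2.5(471) = 1548.
Total revenue = P* × Q* = 471 × 1548 = 729108.

Total revenue = 729108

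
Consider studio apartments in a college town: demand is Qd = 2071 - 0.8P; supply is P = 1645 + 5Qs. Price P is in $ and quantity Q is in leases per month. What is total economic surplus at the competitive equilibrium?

Total surplus = 71253.125

Inverting to quantity form: Qs = -329 + 0.2P.
The market clears where 2071 - 0.8P = -329 + 0.2P. Rearranging, P = 2400, hence P* = 2400.
Plugging P* into demand: Q* = 2071 - 0.8(2400) = 151.
Demand choke price = 2588.75; supply choke price = 1645. CS = ½(2588.75 - 2400)(151) = 14250.625; PS = ½(2400 - 1645)(151) = 57002.5. Total surplus = 71253.125.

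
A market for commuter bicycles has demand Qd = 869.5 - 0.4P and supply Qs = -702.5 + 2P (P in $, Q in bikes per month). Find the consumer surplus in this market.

Equating demand and supply, 869.5 - 0.4P = -702.5 + 2P gives 2.4P = 1572, so P* = 655.
Plugging P* into demand: Q* = 869.5 - 0.4(655) = 607.5.
Demand choke price (Qd = 0): P = 869.5/0.4 = 2173.75. Consumer surplus = ½ × (2173.75 - 655) × 607.5 = 461320.3125.

Consumer surplus = 461320.3125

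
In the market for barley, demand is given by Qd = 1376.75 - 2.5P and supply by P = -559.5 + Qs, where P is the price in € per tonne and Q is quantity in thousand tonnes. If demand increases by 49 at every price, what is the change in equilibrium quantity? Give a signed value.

Solving each curve for Q: Qs = 559.5 + P.
At equilibrium Qd = Qs, so 1376.75 - 2.5P = 559.5 + P; collecting terms, 817.25 = 3.5P and P* = 233.5.
Substitute back: Q* = 1376.75 - 2.5(233.5) = 793.
After the shift, demand is Qd = 1425.75 - 2.5P.
New equilibrium: 866.25 = 3.5P, so P = 247.5 and Q = 807.
ΔQ = 807 - 793 = 14.

ΔQ = 14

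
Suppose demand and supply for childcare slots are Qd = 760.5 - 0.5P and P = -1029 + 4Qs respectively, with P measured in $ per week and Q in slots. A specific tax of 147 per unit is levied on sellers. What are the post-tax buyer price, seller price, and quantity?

P_b = 720, P_s = 573, Q = 400.5

In direct form, Qs = 257.25 + 0.25P.
Sellers keep P_s = P_b - 147 per unit, so supply in terms of the buyer price is Qs = 220.5 + 0.25P_b.
Equate demand and the shifted supply: 760.5 - 0.5P_b = 220.5 + 0.25P_b, giving 0.75P_b = 540, so P_b = 720.
So P_s = 573 and the quantity traded is Q = 760.5 - 0.5(720) = 400.5.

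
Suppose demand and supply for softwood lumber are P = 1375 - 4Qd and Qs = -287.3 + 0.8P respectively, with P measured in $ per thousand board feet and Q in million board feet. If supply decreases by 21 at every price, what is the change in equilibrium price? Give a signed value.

ΔP = 20

In direct form, Qd = 343.75 - 0.25P.
At equilibrium Qd = Qs, so 343.75 - 0.25P = -287.3 + 0.8P; collecting terms, 631.05 = 1.05P and P* = 601.
Then Q* = 343.75 - 0.25(601) = 193.5.
After the shift, supply is Qs = -308.3 + 0.8P.
The new intersection has 652.05 = 1.05P, i.e. P = 621, Q = 188.5.
ΔP = 621 - 601 = 20.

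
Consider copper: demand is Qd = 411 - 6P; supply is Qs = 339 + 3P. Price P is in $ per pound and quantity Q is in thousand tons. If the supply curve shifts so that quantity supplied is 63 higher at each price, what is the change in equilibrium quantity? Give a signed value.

At equilibrium Qd = Qs, so 411 - 6P = 339 + 3P; collecting terms, 72 = 9P and P* = 8.
From the demand curve, Q* = 411 - 6(8) = 363.
After the shift, supply is Qs = 402 + 3P.
New equilibrium: 9 = 9P, so P = 1 and Q = 405.
ΔQ = 405 - 363 = 42.

ΔQ = 42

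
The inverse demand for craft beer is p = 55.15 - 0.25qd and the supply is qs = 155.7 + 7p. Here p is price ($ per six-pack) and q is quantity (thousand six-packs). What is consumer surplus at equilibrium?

Rewriting in direct form: qd = 220.6 - 4p.
Equating demand and supply, 220.6 - 4p = 155.7 + 7p gives 11p = 64.9, so p* = 5.9.
Plugging p* into demand: q* = 220.6 - 4(5.9) = 197.
Demand choke price (qd = 0): p = 220.6/4 = 55.15. Consumer surplus = ½ × (55.15 - 5.9) × 197 = 4851.125.

Consumer surplus = 4851.125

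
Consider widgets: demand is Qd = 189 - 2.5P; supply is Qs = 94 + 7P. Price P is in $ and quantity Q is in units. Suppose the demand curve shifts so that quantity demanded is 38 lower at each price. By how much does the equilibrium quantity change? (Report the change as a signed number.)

ΔQ = -28

The market clears where 189 - 2.5P = 94 + 7P. Rearranging, 9.5P = 95, hence P* = 10.
Then Q* = 189 - 2.5(10) = 164.
After the shift, demand is Qd = 151 - 2.5P.
The new intersection has 57 = 9.5P, i.e. P = 6, Q = 136.
ΔQ = 136 - 164 = -28.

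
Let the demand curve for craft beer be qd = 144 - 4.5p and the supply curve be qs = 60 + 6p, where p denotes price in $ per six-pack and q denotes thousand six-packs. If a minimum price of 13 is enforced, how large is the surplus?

At p = 13: qd = 85.5 and qs = 138.
Surplus = qs - qd = 138 - 85.5 = 52.5.

Surplus = 52.5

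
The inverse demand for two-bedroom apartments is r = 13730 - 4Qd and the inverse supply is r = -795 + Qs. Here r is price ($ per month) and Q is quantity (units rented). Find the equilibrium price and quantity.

Inverting to quantity form: Qd = 3432.5 - 0.25r and Qs = 795 + r.
Set Qd = Qs: 3432.5 - 0.25r = 795 + r, so 2637.5 = 1.25r and r* = 2110.
Substitute back: Q* = 3432.5 - 0.25(2110) = 2905.

r* = 2110, Q* = 2905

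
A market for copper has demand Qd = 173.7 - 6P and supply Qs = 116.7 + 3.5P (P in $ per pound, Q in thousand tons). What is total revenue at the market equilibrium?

Total revenue = 826.2

Equating demand and supply, 173.7 - 6P = 116.7 + 3.5P gives 9.5P = 57, so P* = 6.
Substitute back: Q* = 173.7 - 6(6) = 137.7.
Total revenue = P* × Q* = 6 × 137.7 = 826.2.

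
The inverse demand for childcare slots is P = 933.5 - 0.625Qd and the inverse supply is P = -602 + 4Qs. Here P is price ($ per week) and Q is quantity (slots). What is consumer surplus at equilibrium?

Consumer surplus = 34445

In direct form, Qd = 1493.6 - 1.6P and Qs = 150.5 + 0.25P.
At equilibrium Qd = Qs, so 1493.6 - 1.6P = 150.5 + 0.25P; collecting terms, 1343.1 = 1.85P and P* = 726.
Then Q* = 1493.6 - 1.6(726) = 332.
Demand choke price (Qd = 0): P = 1493.6/1.6 = 933.5. Consumer surplus = ½ × (933.5 - 726) × 332 = 34445.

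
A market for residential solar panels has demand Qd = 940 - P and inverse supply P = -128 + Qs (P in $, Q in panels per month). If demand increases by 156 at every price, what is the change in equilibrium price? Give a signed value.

ΔP = 78

Inverting to quantity form: Qs = 128 + P.
At equilibrium Qd = Qs, so 940 - P = 128 + P; collecting terms, 812 = 2P and P* = 406.
Plugging P* into demand: Q* = 940 - 406 = 534.
After the shift, demand is Qd = 1096 - P.
New equilibrium: 968 = 2P, so P = 484 and Q = 612.
ΔP = 484 - 406 = 78.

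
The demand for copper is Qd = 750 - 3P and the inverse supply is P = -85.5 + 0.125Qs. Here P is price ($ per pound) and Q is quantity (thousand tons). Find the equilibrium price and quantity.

P* = 6, Q* = 732

Solving each curve for Q: Qs = 684 + 8P.
At equilibrium Qd = Qs, so 750 - 3P = 684 + 8P; collecting terms, 66 = 11P and P* = 6.
Then Q* = 750 - 3(6) = 732.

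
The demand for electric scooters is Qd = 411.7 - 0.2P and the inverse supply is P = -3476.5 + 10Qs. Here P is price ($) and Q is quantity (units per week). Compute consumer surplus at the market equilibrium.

In direct form, Qs = 347.65 + 0.1P.
Set Qd = Qs: 411.7 - 0.2P = 347.65 + 0.1P, so 64.05 = 0.3P and P* = 213.5.
From the demand curve, Q* = 411.7 - 0.2(213.5) = 369.
Demand choke price (Qd = 0): P = 411.7/0.2 = 2058.5. Consumer surplus = ½ × (2058.5 - 213.5) × 369 = 340402.5.

Consumer surplus = 340402.5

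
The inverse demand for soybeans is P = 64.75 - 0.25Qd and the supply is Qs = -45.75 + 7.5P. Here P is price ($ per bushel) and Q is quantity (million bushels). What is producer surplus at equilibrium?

Rewriting in direct form: Qd = 259 - 4P.
The market clears where 259 - 4P = -45.75 + 7.5P. Rearranging, 11.5P = 304.75, hence P* = 26.5.
Plugging P* into demand: Q* = 259 - 4(26.5) = 153.
Supply choke price (Qs = 0): P = 6.1. Producer surplus = ½ × (26.5 - 6.1) × 153 = 1560.6.

Producer surplus = 1560.6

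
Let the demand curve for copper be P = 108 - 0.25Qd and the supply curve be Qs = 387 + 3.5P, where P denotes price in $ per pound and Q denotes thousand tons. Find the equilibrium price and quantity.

P* = 6, Q* = 408

Rewriting in direct form: Qd = 432 - 4P.
At equilibrium Qd = Qs, so 432 - 4P = 387 + 3.5P; collecting terms, 45 = 7.5P and P* = 6.
Substitute back: Q* = 432 - 4(6) = 408.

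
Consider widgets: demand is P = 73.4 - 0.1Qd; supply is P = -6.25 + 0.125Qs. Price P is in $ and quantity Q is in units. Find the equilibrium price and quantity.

Inverting to quantity form: Qd = 734 - 10P and Qs = 50 + 8P.
At equilibrium Qd = Qs, so 734 - 10P = 50 + 8P; collecting terms, 684 = 18P and P* = 38.
From the demand curve, Q* = 734 - 10(38) = 354.

P* = 38, Q* = 354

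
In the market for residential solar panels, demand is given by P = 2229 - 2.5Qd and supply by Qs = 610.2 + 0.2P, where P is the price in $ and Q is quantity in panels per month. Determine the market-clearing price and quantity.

Solving each curve for Q: Qd = 891.6 - 0.4P.
The market clears where 891.6 - 0.4P = 610.2 + 0.2P. Rearranging, 0.6P = 281.4, hence P* = 469.
Then Q* = 891.6 - 0.4(469) = 704.

P* = 469, Q* = 704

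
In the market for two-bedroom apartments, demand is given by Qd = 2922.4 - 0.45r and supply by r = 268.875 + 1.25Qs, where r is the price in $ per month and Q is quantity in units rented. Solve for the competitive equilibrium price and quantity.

In direct form, Qs = -215.1 + 0.8r.
Equating demand and supply, 2922.4 - 0.45r = -215.1 + 0.8r gives 1.25r = 3137.5, so r* = 2510.
Plugging r* into demand: Q* = 2922.4 - 0.45(2510) = 1792.9.

r* = 2510, Q* = 1792.9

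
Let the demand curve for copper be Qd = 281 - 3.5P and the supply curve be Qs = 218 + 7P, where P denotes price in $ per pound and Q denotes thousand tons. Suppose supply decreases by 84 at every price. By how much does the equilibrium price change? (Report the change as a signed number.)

ΔP = 8

Set Qd = Qs: 281 - 3.5P = 218 + 7P, so 63 = 10.5P and P* = 6.
Then Q* = 281 - 3.5(6) = 260.
After the shift, supply is Qs = 134 + 7P.
Re-solving, 10.5P = 147 gives P = 14 and Q = 232.
ΔP = 14 - 6 = 8.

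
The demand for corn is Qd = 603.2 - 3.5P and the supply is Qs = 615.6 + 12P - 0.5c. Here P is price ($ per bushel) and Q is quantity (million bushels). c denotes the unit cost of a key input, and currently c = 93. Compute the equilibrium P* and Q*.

P* = 2.2, Q* = 595.5

With c = 93, supply is Qs = 569.1 + 12P.
At equilibrium Qd = Qs, so 603.2 - 3.5P = 569.1 + 12P; collecting terms, 34.1 = 15.5P and P* = 2.2.
From the demand curve, Q* = 603.2 - 3.5(2.2) = 595.5.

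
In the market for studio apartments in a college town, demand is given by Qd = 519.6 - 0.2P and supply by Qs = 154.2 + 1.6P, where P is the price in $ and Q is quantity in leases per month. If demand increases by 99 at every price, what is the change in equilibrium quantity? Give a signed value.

Equating demand and supply, 519.6 - 0.2P = 154.2 + 1.6P gives 1.8P = 365.4, so P* = 203.
Then Q* = 519.6 - 0.2(203) = 479.
After the shift, demand is Qd = 618.6 - 0.2P.
The new intersection has 464.4 = 1.8P, i.e. P = 258, Q = 567.
ΔQ = 567 - 479 = 88.

ΔQ = 88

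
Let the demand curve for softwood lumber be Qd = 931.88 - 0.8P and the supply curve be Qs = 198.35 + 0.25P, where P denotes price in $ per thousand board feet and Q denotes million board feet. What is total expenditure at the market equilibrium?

Total expenditure = 260577.8

At equilibrium Qd = Qs, so 931.88 - 0.8P = 198.35 + 0.25P; collecting terms, 733.53 = 1.05P and P* = 698.6.
Plugging P* into demand: Q* = 931.88 - 0.8(698.6) = 373.
Total expenditure = P* × Q* = 698.6 × 373 = 260577.8.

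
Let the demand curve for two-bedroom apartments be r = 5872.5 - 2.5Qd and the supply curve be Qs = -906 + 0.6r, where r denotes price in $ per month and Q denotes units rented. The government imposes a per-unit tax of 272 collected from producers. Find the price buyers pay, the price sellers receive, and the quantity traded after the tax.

r_b = 3418.2, r_s = 3146.2, Q = 981.72

Inverting to quantity form: Qd = 2349 - 0.4r.
Producers keep r_s = r_b - 272 per unit, so supply in terms of the buyer price is Qs = -1069.2 + 0.6r_b.
Equate demand and the shifted supply: 2349 - 0.4r_b = -1069.2 + 0.6r_b, giving r_b = 3418.2, so r_b = 3418.2.
So r_s = 3146.2 and the quantity traded is Q = 2349 - 0.4(3418.2) = 981.72.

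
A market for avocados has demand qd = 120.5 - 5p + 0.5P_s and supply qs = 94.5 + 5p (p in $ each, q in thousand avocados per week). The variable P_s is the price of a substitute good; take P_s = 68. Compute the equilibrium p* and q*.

p* = 6, q* = 124.5

With P_s = 68, demand is qd = 154.5 - 5p.
At equilibrium qd = qs, so 154.5 - 5p = 94.5 + 5p; collecting terms, 60 = 10p and p* = 6.
Plugging p* into demand: q* = 154.5 - 5(6) = 124.5.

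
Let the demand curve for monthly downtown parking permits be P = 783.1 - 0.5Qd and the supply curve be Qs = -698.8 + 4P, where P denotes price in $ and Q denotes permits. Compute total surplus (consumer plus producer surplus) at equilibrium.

Total surplus = 246767.04

Solving each curve for Q: Qd = 1566.2 - 2P.
The market clears where 1566.2 - 2P = -698.8 + 4P. Rearranging, 6P = 2265, hence P* = 377.5.
Plugging P* into demand: Q* = 1566.2 - 2(377.5) = 811.2.
Demand choke price = 783.1; supply choke price = 174.7. CS = ½(783.1 - 377.5)(811.2) = 164511.36; PS = ½(377.5 - 174.7)(811.2) = 82255.68. Total surplus = 246767.04.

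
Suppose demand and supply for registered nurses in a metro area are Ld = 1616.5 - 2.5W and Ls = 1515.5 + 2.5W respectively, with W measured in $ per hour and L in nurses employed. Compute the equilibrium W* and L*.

W* = 20.2, L* = 1566

Set Ld = Ls: 1616.5 - 2.5W = 1515.5 + 2.5W, so 101 = 5W and W* = 20.2.
Then L* = 1616.5 - 2.5(20.2) = 1566.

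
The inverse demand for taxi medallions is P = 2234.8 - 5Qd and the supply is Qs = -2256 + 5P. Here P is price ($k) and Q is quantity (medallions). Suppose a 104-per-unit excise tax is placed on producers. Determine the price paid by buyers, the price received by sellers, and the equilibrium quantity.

P_b = 619.8, P_s = 515.8, Q = 323

Rewriting in direct form: Qd = 446.96 - 0.2P.
The tax drives a wedge P_b - P_s = 104. Substituting P_s = P_b - 104 into supply: Qs = -2776 + 5P_b.
Equate demand and the shifted supply: 446.96 - 0.2P_b = -2776 + 5P_b, giving 5.2P_b = 3222.96, so P_b = 619.8.
So P_s = 515.8 and the quantity traded is Q = 446.96 - 0.2(619.8) = 323.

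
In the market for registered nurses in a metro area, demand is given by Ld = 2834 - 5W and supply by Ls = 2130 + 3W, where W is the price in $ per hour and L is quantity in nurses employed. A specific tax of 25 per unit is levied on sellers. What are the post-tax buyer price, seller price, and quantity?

W_b = 97.375, W_s = 72.375, L = 2347.125

Sellers keep W_s = W_b - 25 per unit, so supply in terms of the buyer price is Ls = 2055 + 3W_b.
Set Ld = Ls: 2834 - 5W_b = 2055 + 3W_b, so 779 = 8W_b and W_b = 97.375.
So W_s = 72.375 and the quantity traded is L = 2834 - 5(97.375) = 2347.125.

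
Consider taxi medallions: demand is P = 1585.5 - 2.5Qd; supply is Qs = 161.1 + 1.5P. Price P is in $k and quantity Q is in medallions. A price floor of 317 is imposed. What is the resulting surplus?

Surplus = 129.2

Inverting to quantity form: Qd = 634.2 - 0.4P.
Evaluating both curves at the floor price 317 gives Qd = 507.4, Qs = 636.6.
Surplus = Qs - Qd = 636.6 - 507.4 = 129.2.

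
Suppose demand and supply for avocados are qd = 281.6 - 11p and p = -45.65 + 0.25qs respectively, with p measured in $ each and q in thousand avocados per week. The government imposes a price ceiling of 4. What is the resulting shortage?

Shortage = 39

Rewriting in direct form: qs = 182.6 + 4p.
At p = 4: qd = 237.6 and qs = 198.6.
Shortage = qd - qs = 237.6 - 198.6 = 39.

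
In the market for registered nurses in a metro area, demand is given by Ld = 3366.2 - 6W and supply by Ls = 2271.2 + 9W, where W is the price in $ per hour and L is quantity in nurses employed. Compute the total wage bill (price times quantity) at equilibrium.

Set Ld = Ls: 3366.2 - 6W = 2271.2 + 9W, so 1095 = 15W and W* = 73.
Substitute back: L* = 3366.2 - 6(73) = 2928.2.
The total wage bill = W* × L* = 73 × 2928.2 = 213758.6.

The total wage bill = 213758.6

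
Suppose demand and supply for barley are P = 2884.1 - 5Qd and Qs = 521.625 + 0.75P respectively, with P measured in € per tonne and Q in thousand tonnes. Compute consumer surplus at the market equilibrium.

Consumer surplus = 798627.6

Solving each curve for Q: Qd = 576.82 - 0.2P.
The market clears where 576.82 - 0.2P = 521.625 + 0.75P. Rearranging, 0.95P = 55.195, hence P* = 58.1.
Then Q* = 576.82 - 0.2(58.1) = 565.2.
Demand choke price (Qd = 0): P = 576.82/0.2 = 2884.1. Consumer surplus = ½ × (2884.1 - 58.1) × 565.2 = 798627.6.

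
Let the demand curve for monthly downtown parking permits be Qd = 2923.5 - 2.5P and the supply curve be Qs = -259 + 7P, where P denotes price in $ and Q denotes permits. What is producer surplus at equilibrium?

Equating demand and supply, 2923.5 - 2.5P = -259 + 7P gives 9.5P = 3182.5, so P* = 335.
Substitute back: Q* = 2923.5 - 2.5(335) = 2086.
Supply choke price (Qs = 0): P = 37. Producer surplus = ½ × (335 - 37) × 2086 = 310814.

Producer surplus = 310814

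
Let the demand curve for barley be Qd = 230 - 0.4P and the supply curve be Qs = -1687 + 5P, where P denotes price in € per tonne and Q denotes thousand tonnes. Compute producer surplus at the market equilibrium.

The market clears where 230 - 0.4P = -1687 + 5P. Rearranging, 5.4P = 1917, hence P* = 355.
Substitute back: Q* = 230 - 0.4(355) = 88.
Supply choke price (Qs = 0): P = 337.4. Producer surplus = ½ × (355 - 337.4) × 88 = 774.4.

Producer surplus = 774.4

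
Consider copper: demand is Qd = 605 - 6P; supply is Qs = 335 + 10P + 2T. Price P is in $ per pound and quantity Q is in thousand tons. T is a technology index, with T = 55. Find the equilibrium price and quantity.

P* = 10, Q* = 545

With T = 55, supply is Qs = 445 + 10P.
The market clears where 605 - 6P = 445 + 10P. Rearranging, 16P = 160, hence P* = 10.
Plugging P* into demand: Q* = 605 - 6(10) = 545.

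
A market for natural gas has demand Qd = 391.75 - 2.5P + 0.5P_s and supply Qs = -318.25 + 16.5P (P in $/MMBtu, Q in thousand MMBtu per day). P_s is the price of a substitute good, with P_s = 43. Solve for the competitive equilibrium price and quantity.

P* = 38.5, Q* = 317

With P_s = 43, demand is Qd = 413.25 - 2.5P.
Equating demand and supply, 413.25 - 2.5P = -318.25 + 16.5P gives 19P = 731.5, so P* = 38.5.
Substitute back: Q* = 413.25 - 2.5(38.5) = 317.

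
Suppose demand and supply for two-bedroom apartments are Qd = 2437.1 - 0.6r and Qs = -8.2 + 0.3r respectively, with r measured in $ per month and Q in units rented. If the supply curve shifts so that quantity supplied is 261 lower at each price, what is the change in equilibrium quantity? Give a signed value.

ΔQ = -174

Equating demand and supply, 2437.1 - 0.6r = -8.2 + 0.3r gives 0.9r = 2445.3, so r* = 2717.
From the demand curve, Q* = 2437.1 - 0.6(2717) = 806.9.
After the shift, supply is Qs = -269.2 + 0.3r.
Re-solving, 0.9r = 2706.3 gives r = 3007 and Q = 632.9.
ΔQ = 632.9 - 806.9 = -174.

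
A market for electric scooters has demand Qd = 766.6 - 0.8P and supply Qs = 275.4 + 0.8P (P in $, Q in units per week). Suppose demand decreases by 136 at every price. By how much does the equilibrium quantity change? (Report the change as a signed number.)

Equating demand and supply, 766.6 - 0.8P = 275.4 + 0.8P gives 1.6P = 491.2, so P* = 307.
Substitute back: Q* = 766.6 - 0.8(307) = 521.
After the shift, demand is Qd = 630.6 - 0.8P.
Re-solving, 1.6P = 355.2 gives P = 222 and Q = 453.
ΔQ = 453 - 521 = -68.

ΔQ = -68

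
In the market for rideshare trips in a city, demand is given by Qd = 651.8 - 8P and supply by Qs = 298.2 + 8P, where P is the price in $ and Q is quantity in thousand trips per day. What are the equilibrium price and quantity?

At equilibrium Qd = Qs, so 651.8 - 8P = 298.2 + 8P; collecting terms, 353.6 = 16P and P* = 22.1.
From the demand curve, Q* = 651.8 - 8(22.1) = 475.

P* = 22.1, Q* = 475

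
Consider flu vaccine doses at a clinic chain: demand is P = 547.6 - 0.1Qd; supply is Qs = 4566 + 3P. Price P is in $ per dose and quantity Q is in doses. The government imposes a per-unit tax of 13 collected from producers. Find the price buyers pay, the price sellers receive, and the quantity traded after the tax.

P_b = 73, P_s = 60, Q = 4746

In direct form, Qd = 5476 - 10P.
Producers keep P_s = P_b - 13 per unit, so supply in terms of the buyer price is Qs = 4527 + 3P_b.
Equate demand and the shifted supply: 5476 - 10P_b = 4527 + 3P_b, giving 13P_b = 949, so P_b = 73.
So P_s = 60 and the quantity traded is Q = 5476 - 10(73) = 4746.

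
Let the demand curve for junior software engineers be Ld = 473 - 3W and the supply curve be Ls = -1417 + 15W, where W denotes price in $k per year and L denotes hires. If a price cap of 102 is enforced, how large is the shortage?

Shortage = 54

With W fixed at 102, quantity demanded is 167 and quantity supplied is 113.
Shortage = Ld - Ls = 167 - 113 = 54.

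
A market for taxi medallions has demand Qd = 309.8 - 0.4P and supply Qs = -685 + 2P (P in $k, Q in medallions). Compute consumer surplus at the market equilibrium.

Consumer surplus = 25920

Equating demand and supply, 309.8 - 0.4P = -685 + 2P gives 2.4P = 994.8, so P* = 414.5.
From the demand curve, Q* = 309.8 - 0.4(414.5) = 144.
Demand choke price (Qd = 0): P = 309.8/0.4 = 774.5. Consumer surplus = ½ × (774.5 - 414.5) × 144 = 25920.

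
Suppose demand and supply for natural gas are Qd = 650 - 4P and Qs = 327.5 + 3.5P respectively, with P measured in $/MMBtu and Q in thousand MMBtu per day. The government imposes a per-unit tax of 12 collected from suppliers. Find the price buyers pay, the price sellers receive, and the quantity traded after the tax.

The tax drives a wedge P_b - P_s = 12. Substituting P_s = P_b - 12 into supply: Qs = 285.5 + 3.5P_b.
Set Qd = Qs: 650 - 4P_b = 285.5 + 3.5P_b, so 364.5 = 7.5P_b and P_b = 48.6.
So P_s = 36.6 and the quantity traded is Q = 650 - 4(48.6) = 455.6.

P_b = 48.6, P_s = 36.6, Q = 455.6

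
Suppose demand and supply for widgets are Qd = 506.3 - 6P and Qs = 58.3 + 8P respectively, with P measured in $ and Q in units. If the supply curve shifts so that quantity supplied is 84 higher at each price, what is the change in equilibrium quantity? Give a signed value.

ΔQ = 36

Set Qd = Qs: 506.3 - 6P = 58.3 + 8P, so 448 = 14P and P* = 32.
Plugging P* into demand: Q* = 506.3 - 6(32) = 314.3.
After the shift, supply is Qs = 142.3 + 8P.
New equilibrium: 364 = 14P, so P = 26 and Q = 350.3.
ΔQ = 350.3 - 314.3 = 36.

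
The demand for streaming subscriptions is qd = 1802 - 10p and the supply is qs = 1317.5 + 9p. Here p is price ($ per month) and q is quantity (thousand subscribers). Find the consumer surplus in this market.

Consumer surplus = 119660.45

At equilibrium qd = qs, so 1802 - 10p = 1317.5 + 9p; collecting terms, 484.5 = 19p and p* = 25.5.
From the demand curve, q* = 1802 - 10(25.5) = 1547.
Demand choke price (qd = 0): p = 1802/10 = 180.2. Consumer surplus = ½ × (180.2 - 25.5) × 1547 = 119660.45.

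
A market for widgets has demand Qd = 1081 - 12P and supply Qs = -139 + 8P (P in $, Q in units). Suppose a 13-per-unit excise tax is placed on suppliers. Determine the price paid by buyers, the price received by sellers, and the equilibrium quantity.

P_b = 66.2, P_s = 53.2, Q = 286.6

The tax drives a wedge P_b - P_s = 13. Substituting P_s = P_b - 13 into supply: Qs = -243 + 8P_b.
Equate demand and the shifted supply: 1081 - 12P_b = -243 + 8P_b, giving 20P_b = 1324, so P_b = 66.2.
Then P_s = 66.2 - 13 = 53.2 and Q = 1081 - 12(66.2) = 286.6.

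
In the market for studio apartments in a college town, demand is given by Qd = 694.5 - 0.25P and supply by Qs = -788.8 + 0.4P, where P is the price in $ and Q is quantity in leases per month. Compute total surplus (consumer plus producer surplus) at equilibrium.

Total surplus = 49972

Equating demand and supply, 694.5 - 0.25P = -788.8 + 0.4P gives 0.65P = 1483.3, so P* = 2282.
Substitute back: Q* = 694.5 - 0.25(2282) = 124.
Demand choke price = 2778; supply choke price = 1972. CS = ½(2778 - 2282)(124) = 30752; PS = ½(2282 - 1972)(124) = 19220. Total surplus = 49972.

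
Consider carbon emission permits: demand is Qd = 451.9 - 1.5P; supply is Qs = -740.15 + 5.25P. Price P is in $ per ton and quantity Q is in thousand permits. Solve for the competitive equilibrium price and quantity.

P* = 176.6, Q* = 187

Equating demand and supply, 451.9 - 1.5P = -740.15 + 5.25P gives 6.75P = 1192.05, so P* = 176.6.
From the demand curve, Q* = 451.9 - 1.5(176.6) = 187.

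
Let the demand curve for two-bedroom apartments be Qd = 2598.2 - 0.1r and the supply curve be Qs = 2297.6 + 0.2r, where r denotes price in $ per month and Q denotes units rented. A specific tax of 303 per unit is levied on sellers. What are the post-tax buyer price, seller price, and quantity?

Sellers keep r_s = r_b - 303 per unit, so supply in terms of the buyer price is Qs = 2237 + 0.2r_b.
Market clearing requires 2598.2 - 0.1r_b = 2237 + 0.2r_b; hence 361.2 = 0.3r_b and r_b = 1204.
So r_s = 901 and the quantity traded is Q = 2598.2 - 0.1(1204) = 2477.8.

r_b = 1204, r_s = 901, Q = 2477.8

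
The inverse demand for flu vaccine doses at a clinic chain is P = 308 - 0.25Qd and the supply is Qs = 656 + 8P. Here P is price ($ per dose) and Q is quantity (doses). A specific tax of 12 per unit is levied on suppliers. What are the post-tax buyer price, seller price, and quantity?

Inverting to quantity form: Qd = 1232 - 4P.
With a tax of 12 on suppliers, they supply based on the net price P_s = P_b - 12, so Qs = 560 + 8P_b.
Equate demand and the shifted supply: 1232 - 4P_b = 560 + 8P_b, giving 12P_b = 672, so P_b = 56.
Then P_s = 56 - 12 = 44 and Q = 1232 - 4(56) = 1008.

P_b = 56, P_s = 44, Q = 1008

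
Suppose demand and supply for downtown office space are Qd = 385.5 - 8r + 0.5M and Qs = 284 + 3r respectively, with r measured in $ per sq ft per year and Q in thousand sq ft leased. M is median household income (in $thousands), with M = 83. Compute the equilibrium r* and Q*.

With M = 83, demand is Qd = 427 - 8r.
Set Qd = Qs: 427 - 8r = 284 + 3r, so 143 = 11r and r* = 13.
Plugging r* into demand: Q* = 427 - 8(13) = 323.

r* = 13, Q* = 323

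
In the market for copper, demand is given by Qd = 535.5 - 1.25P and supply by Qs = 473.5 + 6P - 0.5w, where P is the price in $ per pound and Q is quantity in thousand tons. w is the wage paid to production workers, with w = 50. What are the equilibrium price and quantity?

P* = 12, Q* = 520.5

With w = 50, supply is Qs = 448.5 + 6P.
Equating demand and supply, 535.5 - 1.25P = 448.5 + 6P gives 7.25P = 87, so P* = 12.
Plugging P* into demand: Q* = 535.5 - 1.25(12) = 520.5.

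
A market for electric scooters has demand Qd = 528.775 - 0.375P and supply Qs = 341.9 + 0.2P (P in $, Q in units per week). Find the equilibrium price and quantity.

P* = 325, Q* = 406.9

Equating demand and supply, 528.775 - 0.375P = 341.9 + 0.2P gives 0.575P = 186.875, so P* = 325.
Plugging P* into demand: Q* = 528.775 - 0.375(325) = 406.9.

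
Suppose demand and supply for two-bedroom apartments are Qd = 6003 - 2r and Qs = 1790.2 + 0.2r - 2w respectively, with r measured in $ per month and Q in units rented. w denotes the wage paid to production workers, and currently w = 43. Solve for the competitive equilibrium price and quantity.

r* = 1954, Q* = 2095

With w = 43, supply is Qs = 1704.2 + 0.2r.
At equilibrium Qd = Qs, so 6003 - 2r = 1704.2 + 0.2r; collecting terms, 4298.8 = 2.2r and r* = 1954.
Then Q* = 6003 - 2(1954) = 2095.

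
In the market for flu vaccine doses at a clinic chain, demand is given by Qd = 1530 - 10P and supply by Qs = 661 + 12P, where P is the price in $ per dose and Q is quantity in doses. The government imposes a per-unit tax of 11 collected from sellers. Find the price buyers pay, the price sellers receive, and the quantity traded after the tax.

With a tax of 11 on sellers, they supply based on the net price P_s = P_b - 11, so Qs = 529 + 12P_b.
Set Qd = Qs: 1530 - 10P_b = 529 + 12P_b, so 1001 = 22P_b and P_b = 45.5.
Then P_s = 45.5 - 11 = 34.5 and Q = 1530 - 10(45.5) = 1075.

P_b = 45.5, P_s = 34.5, Q = 1075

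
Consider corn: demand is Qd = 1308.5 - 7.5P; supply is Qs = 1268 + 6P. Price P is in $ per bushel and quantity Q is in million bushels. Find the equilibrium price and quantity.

At equilibrium Qd = Qs, so 1308.5 - 7.5P = 1268 + 6P; collecting terms, 40.5 = 13.5P and P* = 3.
Then Q* = 1308.5 - 7.5(3) = 1286.

P* = 3, Q* = 1286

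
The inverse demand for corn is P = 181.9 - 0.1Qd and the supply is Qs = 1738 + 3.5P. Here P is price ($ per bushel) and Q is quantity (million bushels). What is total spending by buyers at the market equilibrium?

Total spending by buyers = 10554

Rewriting in direct form: Qd = 1819 - 10P.
At equilibrium Qd = Qs, so 1819 - 10P = 1738 + 3.5P; collecting terms, 81 = 13.5P and P* = 6.
Substitute back: Q* = 1819 - 10(6) = 1759.
Total spending by buyers = P* × Q* = 6 × 1759 = 10554.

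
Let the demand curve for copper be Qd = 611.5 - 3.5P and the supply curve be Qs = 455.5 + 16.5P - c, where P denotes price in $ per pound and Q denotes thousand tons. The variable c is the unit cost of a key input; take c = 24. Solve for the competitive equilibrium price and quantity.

With c = 24, supply is Qs = 431.5 + 16.5P.
Equating demand and supply, 611.5 - 3.5P = 431.5 + 16.5P gives 20P = 180, so P* = 9.
Then Q* = 611.5 - 3.5(9) = 580.

P* = 9, Q* = 580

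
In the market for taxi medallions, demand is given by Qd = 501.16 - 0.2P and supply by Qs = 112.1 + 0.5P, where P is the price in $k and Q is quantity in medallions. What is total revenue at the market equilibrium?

Equating demand and supply, 501.16 - 0.2P = 112.1 + 0.5P gives 0.7P = 389.06, so P* = 555.8.
Plugging P* into demand: Q* = 501.16 - 0.2(555.8) = 390.
Total revenue = P* × Q* = 555.8 × 390 = 216762.

Total revenue = 216762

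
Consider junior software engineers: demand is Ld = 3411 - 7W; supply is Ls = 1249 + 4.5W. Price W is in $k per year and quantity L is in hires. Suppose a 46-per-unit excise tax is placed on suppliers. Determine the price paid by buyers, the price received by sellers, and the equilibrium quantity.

With a tax of 46 on suppliers, they supply based on the net price W_s = W_b - 46, so Ls = 1042 + 4.5W_b.
Equate demand and the shifted supply: 3411 - 7W_b = 1042 + 4.5W_b, giving 11.5W_b = 2369, so W_b = 206.
So W_s = 160 and the quantity traded is L = 3411 - 7(206) = 1969.

W_b = 206, W_s = 160, L = 1969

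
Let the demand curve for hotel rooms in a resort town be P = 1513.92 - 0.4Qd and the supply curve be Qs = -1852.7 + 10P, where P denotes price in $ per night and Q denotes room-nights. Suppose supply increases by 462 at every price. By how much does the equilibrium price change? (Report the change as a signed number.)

ΔP = -36.96

Solving each curve for Q: Qd = 3784.8 - 2.5P.
At equilibrium Qd = Qs, so 3784.8 - 2.5P = -1852.7 + 10P; collecting terms, 5637.5 = 12.5P and P* = 451.
Substitute back: Q* = 3784.8 - 2.5(451) = 2657.3.
After the shift, supply is Qs = -1390.7 + 10P.
New equilibrium: 5175.5 = 12.5P, so P = 414.04 and Q = 2749.7.
ΔP = 414.04 - 451 = -36.96.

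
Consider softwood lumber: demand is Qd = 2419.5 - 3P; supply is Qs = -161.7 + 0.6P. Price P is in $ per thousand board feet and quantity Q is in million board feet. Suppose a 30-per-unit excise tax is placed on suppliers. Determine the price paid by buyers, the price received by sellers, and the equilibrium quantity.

P_b = 722, P_s = 692, Q = 253.5

Suppliers keep P_s = P_b - 30 per unit, so supply in terms of the buyer price is Qs = -179.7 + 0.6P_b.
Set Qd = Qs: 2419.5 - 3P_b = -179.7 + 0.6P_b, so 2599.2 = 3.6P_b and P_b = 722.
Then P_s = 722 - 30 = 692 and Q = 2419.5 - 3(722) = 253.5.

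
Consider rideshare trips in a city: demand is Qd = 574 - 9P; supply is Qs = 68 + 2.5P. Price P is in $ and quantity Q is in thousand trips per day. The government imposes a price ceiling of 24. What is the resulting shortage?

At P = 24: Qd = 358 and Qs = 128.
Shortage = Qd - Qs = 358 - 128 = 230.

Shortage = 230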